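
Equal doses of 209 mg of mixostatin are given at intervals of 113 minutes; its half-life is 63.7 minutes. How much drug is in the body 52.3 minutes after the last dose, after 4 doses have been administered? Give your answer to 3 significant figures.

166 mg

The 4 doses were given 391.3, 278.3, 165.3, 52.3 minutes ago.
Total = 209·(1/2)^(391.3/63.7) + 209·(1/2)^(278.3/63.7) + 209·(1/2)^(165.3/63.7) + 209·(1/2)^(52.3/63.7)
      = 2.9578 + 10.115 + 34.592 + 118.3 ≈ 165.97 mg.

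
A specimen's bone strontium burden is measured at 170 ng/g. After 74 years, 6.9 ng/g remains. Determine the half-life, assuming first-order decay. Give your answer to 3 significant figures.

16.0 years

A/A₀ = 6.9/170 ≈ 0.040588.
n = log₂(24.638) ≈ 4.6228 half-lives elapsed in 74 years.
t½ = 74/4.6228 ≈ 16.008 years.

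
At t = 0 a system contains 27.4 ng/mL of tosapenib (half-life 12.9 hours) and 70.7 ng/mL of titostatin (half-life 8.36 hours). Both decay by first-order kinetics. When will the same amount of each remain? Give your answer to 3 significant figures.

32.5 hours

Set 27.4·(1/2)^(t/12.9) = 70.7·(1/2)^(t/8.36).
Taking log₂: log₂(27.4/70.7) = t·(1/12.9 − 1/8.36).
log₂(0.38755) = -1.3675; 1/12.9 − 1/8.36 = -0.042098.
t = -1.3675 / -0.042098 ≈ 32.485 hours.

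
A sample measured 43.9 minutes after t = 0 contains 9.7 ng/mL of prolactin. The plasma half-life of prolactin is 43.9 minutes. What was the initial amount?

Number of half-lives elapsed: n = 43.9/43.9 ≈ 1.
A₀ = A × 2^n = 9.7 × 2^1 = 9.7 × 2 ≈ 19.4 ng/mL.

19.4 ng/mL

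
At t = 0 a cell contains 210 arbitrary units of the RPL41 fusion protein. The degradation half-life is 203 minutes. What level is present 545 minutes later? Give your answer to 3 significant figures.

32.7 arbitrary units

Number of half-lives: n = 545/203 ≈ 2.6847.
Remaining = 210 × (1/2)^2.6847 = 210 × 0.15553 ≈ 32.661 arbitrary units.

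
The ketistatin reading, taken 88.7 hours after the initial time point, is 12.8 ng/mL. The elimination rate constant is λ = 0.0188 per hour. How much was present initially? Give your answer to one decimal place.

t½ = ln 2 / λ = 0.69315 / 0.0188 ≈ 36.87 hours.
Number of half-lives elapsed: n = 88.7/36.87 ≈ 2.4058.
A₀ = A × 2^n = 12.8 × 2^2.4058 = 12.8 × 5.2992 ≈ 67.83 ng/mL.

67.8 ng/mL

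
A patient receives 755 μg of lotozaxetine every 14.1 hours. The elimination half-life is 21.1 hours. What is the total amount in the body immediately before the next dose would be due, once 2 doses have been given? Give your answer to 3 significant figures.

The 2 doses were given 28.2, 14.1 hours ago.
Total = 755·(1/2)^(28.2/21.1) + 755·(1/2)^(14.1/21.1)
      = 298.97 + 475.1 ≈ 774.07 μg.

774 μg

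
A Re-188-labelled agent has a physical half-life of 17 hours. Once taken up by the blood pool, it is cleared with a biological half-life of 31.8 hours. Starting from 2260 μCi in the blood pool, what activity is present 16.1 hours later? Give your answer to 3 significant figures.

1/t_eff = 1/t_phys + 1/t_biol = 1/17 + 1/31.8 = 0.09027 per hour.
t_eff = 17 × 31.8 / (17 + 31.8) ≈ 11.078 hours.
Remaining = 2260 × (1/2)^(16.1/11.078) = 2260 × (1/2)^1.4533 ≈ 825.29 μCi.

825 μCi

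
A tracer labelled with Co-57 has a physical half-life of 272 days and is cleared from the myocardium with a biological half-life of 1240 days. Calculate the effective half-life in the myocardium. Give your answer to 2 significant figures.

1/t_eff = 1/t_phys + 1/t_biol = 1/272 + 1/1240 = 0.0044829 per day.
t_eff = 272 × 1240 / (272 + 1240) ≈ 223.07 days.

220 days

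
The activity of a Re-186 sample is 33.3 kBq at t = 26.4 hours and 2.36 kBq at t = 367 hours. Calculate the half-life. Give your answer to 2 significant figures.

89 hours

Over Δt = 367 − 26.4 = 340.6 hours, the level fell by a factor of 33.3/2.36 ≈ 14.11.
n = log₂(14.11) ≈ 3.8187 half-lives, so t½ = 340.6/3.8187 ≈ 89.194 hours.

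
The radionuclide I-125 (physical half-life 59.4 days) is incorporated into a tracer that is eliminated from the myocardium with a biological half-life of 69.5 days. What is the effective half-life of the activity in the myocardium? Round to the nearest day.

1/t_eff = 1/t_phys + 1/t_biol = 1/59.4 + 1/69.5 = 0.031224 per day.
t_eff = 59.4 × 69.5 / (59.4 + 69.5) ≈ 32.027 days.

32 days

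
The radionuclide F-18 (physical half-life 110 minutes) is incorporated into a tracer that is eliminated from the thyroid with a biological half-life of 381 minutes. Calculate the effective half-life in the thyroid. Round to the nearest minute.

85 minutes

1/t_eff = 1/t_phys + 1/t_biol = 1/110 + 1/381 = 0.011716 per minute.
t_eff = 110 × 381 / (110 + 381) ≈ 85.356 minutes.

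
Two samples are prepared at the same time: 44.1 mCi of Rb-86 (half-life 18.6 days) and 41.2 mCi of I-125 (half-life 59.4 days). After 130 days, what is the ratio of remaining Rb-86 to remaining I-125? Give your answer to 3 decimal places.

Rb-86: 44.1 × (1/2)^(130/18.6) = 44.1 × (1/2)^6.9892 ≈ 0.34711 mCi.
I-125: 41.2 × (1/2)^(130/59.4) = 41.2 × (1/2)^2.1886 ≈ 9.0381 mCi.
Ratio ≈ 0.34711 / 9.0381 ≈ 0.038405.

0.038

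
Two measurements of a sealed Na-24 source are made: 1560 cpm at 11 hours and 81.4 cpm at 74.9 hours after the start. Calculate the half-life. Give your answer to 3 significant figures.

Over Δt = 74.9 − 11 = 63.9 hours, the level fell by a factor of 1560/81.4 ≈ 19.165.
n = log₂(19.165) ≈ 4.2604 half-lives, so t½ = 63.9/4.2604 ≈ 14.999 hours.

15.0 hours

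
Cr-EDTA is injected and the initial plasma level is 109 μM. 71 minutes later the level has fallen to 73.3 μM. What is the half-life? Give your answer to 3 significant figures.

A/A₀ = 73.3/109 ≈ 0.67248.
n = log₂(1.487) ≈ 0.57244 half-lives elapsed in 71 minutes.
t½ = 71/0.57244 ≈ 124.03 minutes.

124 minutes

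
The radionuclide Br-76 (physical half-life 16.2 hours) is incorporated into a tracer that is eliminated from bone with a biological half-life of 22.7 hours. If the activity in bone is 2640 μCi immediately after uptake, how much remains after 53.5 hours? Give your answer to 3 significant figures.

1/t_eff = 1/t_phys + 1/t_biol = 1/16.2 + 1/22.7 = 0.10578 per hour.
t_eff = 16.2 × 22.7 / (16.2 + 22.7) ≈ 9.4535 hours.
Remaining = 2640 × (1/2)^(53.5/9.4535) = 2640 × (1/2)^5.6593 ≈ 52.238 μCi.

52.2 μCi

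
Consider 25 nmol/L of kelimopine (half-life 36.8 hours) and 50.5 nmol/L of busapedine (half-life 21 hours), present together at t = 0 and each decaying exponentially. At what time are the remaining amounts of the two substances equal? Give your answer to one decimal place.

49.6 hours

Set 25·(1/2)^(t/36.8) = 50.5·(1/2)^(t/21).
Taking log₂: log₂(25/50.5) = t·(1/36.8 − 1/21).
log₂(0.49505) = -1.0144; 1/36.8 − 1/21 = -0.020445.
t = -1.0144 / -0.020445 ≈ 49.614 hours.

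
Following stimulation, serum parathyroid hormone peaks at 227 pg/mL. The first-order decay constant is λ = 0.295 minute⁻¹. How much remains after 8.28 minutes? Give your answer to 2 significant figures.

20 pg/mL

t½ = ln 2 / λ = 0.69315 / 0.295 ≈ 2.3497 minutes.
Number of half-lives: n = 8.28/2.3497 ≈ 3.5239.
Remaining = 227 × (1/2)^3.5239 = 227 × 0.086935 ≈ 19.734 pg/mL.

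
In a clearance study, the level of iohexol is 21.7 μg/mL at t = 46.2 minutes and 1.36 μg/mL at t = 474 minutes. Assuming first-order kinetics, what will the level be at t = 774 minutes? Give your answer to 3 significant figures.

0.195 μg/mL

Over Δt = 474 − 46.2 = 427.8 minutes, the level fell by a factor of 21.7/1.36 ≈ 15.956.
n = log₂(15.956) ≈ 3.996 half-lives, so t½ = 427.8/3.996 ≈ 107.06 minutes.
From t = 474 to t = 774: 1.36 × (1/2)^((774−474)/107.06) ≈ 0.19497 μg/mL.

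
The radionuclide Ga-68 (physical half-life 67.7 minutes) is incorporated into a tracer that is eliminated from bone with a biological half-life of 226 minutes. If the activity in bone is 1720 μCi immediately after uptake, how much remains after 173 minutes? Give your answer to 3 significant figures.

1/t_eff = 1/t_phys + 1/t_biol = 1/67.7 + 1/226 = 0.019196 per minute.
t_eff = 67.7 × 226 / (67.7 + 226) ≈ 52.095 minutes.
Remaining = 1720 × (1/2)^(173/52.095) = 1720 × (1/2)^3.3209 ≈ 172.13 μCi.

172 μCi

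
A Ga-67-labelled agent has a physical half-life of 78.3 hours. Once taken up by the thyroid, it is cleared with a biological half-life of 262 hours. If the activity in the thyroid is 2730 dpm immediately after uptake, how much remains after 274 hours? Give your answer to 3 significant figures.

117 dpm

1/t_eff = 1/t_phys + 1/t_biol = 1/78.3 + 1/262 = 0.016588 per hour.
t_eff = 78.3 × 262 / (78.3 + 262) ≈ 60.284 hours.
Remaining = 2730 × (1/2)^(274/60.284) = 2730 × (1/2)^4.5452 ≈ 116.93 dpm.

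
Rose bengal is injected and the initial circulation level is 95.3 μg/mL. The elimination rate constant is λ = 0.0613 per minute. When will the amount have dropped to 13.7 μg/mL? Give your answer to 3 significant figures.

t½ = ln 2 / λ = 0.69315 / 0.0613 ≈ 11.307 minutes.
Fraction remaining = 13.7/95.3 ≈ 0.14376.
n = log₂(95.3/13.7) = ln(6.9562)/ln 2 ≈ 2.7983 half-lives.
t = n × t½ = 2.7983 × 11.307 ≈ 31.642 minutes.

31.6 minutes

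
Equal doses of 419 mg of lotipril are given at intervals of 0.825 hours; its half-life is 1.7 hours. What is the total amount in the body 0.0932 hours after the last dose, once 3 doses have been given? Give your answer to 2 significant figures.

The 3 doses were given 1.7432, 0.9182, 0.0932 hours ago.
Total = 419·(1/2)^(1.7432/1.7) + 419·(1/2)^(0.9182/1.7) + 419·(1/2)^(0.0932/1.7)
      = 205.84 + 288.15 + 403.38 ≈ 897.37 mg.

900 mg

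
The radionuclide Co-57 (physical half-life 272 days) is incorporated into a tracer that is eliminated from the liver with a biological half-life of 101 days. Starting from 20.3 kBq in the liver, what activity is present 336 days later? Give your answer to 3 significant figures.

0.859 kBq

1/t_eff = 1/t_phys + 1/t_biol = 1/272 + 1/101 = 0.013577 per day.
t_eff = 272 × 101 / (272 + 101) ≈ 73.651 days.
Remaining = 20.3 × (1/2)^(336/73.651) = 20.3 × (1/2)^4.562 ≈ 0.85939 kBq.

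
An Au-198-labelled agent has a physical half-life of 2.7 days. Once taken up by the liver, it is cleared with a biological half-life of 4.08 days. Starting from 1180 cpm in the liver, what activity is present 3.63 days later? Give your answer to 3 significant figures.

251 cpm

1/t_eff = 1/t_phys + 1/t_biol = 1/2.7 + 1/4.08 = 0.61547 per day.
t_eff = 2.7 × 4.08 / (2.7 + 4.08) ≈ 1.6248 days.
Remaining = 1180 × (1/2)^(3.63/1.6248) = 1180 × (1/2)^2.2342 ≈ 250.8 cpm.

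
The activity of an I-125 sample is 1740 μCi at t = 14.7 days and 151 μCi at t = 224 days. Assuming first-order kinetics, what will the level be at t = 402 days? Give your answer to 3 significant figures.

18.9 μCi

Over Δt = 224 − 14.7 = 209.3 days, the level fell by a factor of 1740/151 ≈ 11.523.
n = log₂(11.523) ≈ 3.5265 half-lives, so t½ = 209.3/3.5265 ≈ 59.351 days.
From t = 224 to t = 402: 151 × (1/2)^((402−224)/59.351) ≈ 18.887 μCi.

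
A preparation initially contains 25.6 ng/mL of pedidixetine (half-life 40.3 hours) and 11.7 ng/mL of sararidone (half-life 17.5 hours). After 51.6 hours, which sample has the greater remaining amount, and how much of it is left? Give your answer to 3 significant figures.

pedidixetine, 10.5 ng/mL

pedidixetine: 25.6 × (1/2)^1.2804 ≈ 10.539 ng/mL.
sararidone: 11.7 × (1/2)^2.9486 ≈ 1.5156 ng/mL.
Pedidixetine has more remaining, at ≈ 10.539 ng/mL.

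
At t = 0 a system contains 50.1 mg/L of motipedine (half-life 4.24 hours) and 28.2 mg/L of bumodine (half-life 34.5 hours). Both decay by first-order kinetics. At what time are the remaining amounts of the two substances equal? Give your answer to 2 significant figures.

4.0 hours

Set 50.1·(1/2)^(t/4.24) = 28.2·(1/2)^(t/34.5).
Taking log₂: log₂(50.1/28.2) = t·(1/4.24 − 1/34.5).
log₂(1.7766) = 0.82912; 1/4.24 − 1/34.5 = 0.20686.
t = 0.82912 / 0.20686 ≈ 4.008 hours.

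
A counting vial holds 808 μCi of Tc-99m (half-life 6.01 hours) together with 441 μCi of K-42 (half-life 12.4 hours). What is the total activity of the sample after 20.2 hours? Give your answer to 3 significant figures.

221 μCi

Tc-99m: 808 × (1/2)^(20.2/6.01) = 808 × (1/2)^3.3611 ≈ 78.638 μCi.
K-42: 441 × (1/2)^(20.2/12.4) = 441 × (1/2)^1.629 ≈ 142.58 μCi.
Total = 78.638 + 142.58 ≈ 221.22 μCi.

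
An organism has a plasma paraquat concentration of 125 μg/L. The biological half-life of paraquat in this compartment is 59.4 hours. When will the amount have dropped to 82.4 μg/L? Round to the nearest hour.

36 hours

Fraction remaining = 82.4/125 ≈ 0.6592.
n = log₂(125/82.4) = ln(1.517)/ln 2 ≈ 0.60121 half-lives.
t = n × t½ = 0.60121 × 59.4 ≈ 35.712 hours.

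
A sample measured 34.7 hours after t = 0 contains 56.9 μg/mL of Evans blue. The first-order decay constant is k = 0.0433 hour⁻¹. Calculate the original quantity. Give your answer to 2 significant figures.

t½ = ln 2 / k = 0.69315 / 0.0433 ≈ 16.008 hours.
Number of half-lives elapsed: n = 34.7/16.008 ≈ 2.1677.
A₀ = A × 2^n = 56.9 × 2^2.1677 = 56.9 × 4.493 ≈ 255.65 μg/mL.

260 μg/mL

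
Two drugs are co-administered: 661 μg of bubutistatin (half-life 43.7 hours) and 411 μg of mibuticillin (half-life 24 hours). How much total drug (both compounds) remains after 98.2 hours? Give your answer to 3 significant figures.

163 μg

bubutistatin: 661 × (1/2)^(98.2/43.7) = 661 × (1/2)^2.2471 ≈ 139.23 μg.
mibuticillin: 411 × (1/2)^(98.2/24) = 411 × (1/2)^4.0917 ≈ 24.106 μg.
Total = 139.23 + 24.106 ≈ 163.34 μg.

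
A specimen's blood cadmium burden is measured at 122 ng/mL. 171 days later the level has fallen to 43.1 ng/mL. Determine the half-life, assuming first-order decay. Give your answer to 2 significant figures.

A/A₀ = 43.1/122 ≈ 0.35328.
n = log₂(2.8306) ≈ 1.5011 half-lives elapsed in 171 days.
t½ = 171/1.5011 ≈ 113.91 days.

110 days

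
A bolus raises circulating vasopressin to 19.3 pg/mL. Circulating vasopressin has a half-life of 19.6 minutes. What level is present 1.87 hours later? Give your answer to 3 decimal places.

Convert the elapsed time: 1.87 hours = 112.2 minutes.
Number of half-lives: n = 112.2/19.6 ≈ 5.7245.
Remaining = 19.3 × (1/2)^5.7245 = 19.3 × 0.018913 ≈ 0.36502 pg/mL.

0.365 pg/mL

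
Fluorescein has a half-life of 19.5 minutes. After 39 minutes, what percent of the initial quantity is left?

n = 39/19.5 ≈ 2 half-lives.
Fraction remaining = (1/2)^2 ≈ 0.25, i.e. 25%.

25%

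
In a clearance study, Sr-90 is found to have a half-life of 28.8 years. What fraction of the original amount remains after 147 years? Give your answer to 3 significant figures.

0.0291

n = 147/28.8 ≈ 5.1042 half-lives.
Fraction remaining = (1/2)^5.1042 ≈ 0.029073.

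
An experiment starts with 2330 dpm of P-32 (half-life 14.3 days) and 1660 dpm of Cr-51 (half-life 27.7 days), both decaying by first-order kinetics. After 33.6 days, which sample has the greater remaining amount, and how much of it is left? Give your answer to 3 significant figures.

Cr-51, 716 dpm

P-32: 2330 × (1/2)^2.3497 ≈ 457.13 dpm.
Cr-51: 1660 × (1/2)^1.213 ≈ 716.08 dpm.
Cr-51 has more remaining, at ≈ 716.08 dpm.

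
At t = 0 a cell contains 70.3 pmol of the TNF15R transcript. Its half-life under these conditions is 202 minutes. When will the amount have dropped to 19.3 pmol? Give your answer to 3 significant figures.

Fraction remaining = 19.3/70.3 ≈ 0.27454.
n = log₂(70.3/19.3) = ln(3.6425)/ln 2 ≈ 1.8649 half-lives.
t = n × t½ = 1.8649 × 202 ≈ 376.71 minutes.

377 minutes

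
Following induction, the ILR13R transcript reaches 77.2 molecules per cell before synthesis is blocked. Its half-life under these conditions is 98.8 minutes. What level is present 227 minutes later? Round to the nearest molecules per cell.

Number of half-lives: n = 227/98.8 ≈ 2.2976.
Remaining = 77.2 × (1/2)^2.2976 = 77.2 × 0.20341 ≈ 15.703 molecules per cell.

16 molecules per cell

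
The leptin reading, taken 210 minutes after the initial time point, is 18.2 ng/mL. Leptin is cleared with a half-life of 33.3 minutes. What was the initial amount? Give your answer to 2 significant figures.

Number of half-lives elapsed: n = 210/33.3 ≈ 6.3063.
A₀ = A × 2^n = 18.2 × 2^6.3063 = 18.2 × 79.138 ≈ 1440.3 ng/mL.

1400 ng/mL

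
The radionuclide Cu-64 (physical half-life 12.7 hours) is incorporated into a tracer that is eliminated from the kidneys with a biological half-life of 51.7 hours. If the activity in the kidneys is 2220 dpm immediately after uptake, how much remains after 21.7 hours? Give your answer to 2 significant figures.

510 dpm

1/t_eff = 1/t_phys + 1/t_biol = 1/12.7 + 1/51.7 = 0.098083 per hour.
t_eff = 12.7 × 51.7 / (12.7 + 51.7) ≈ 10.195 hours.
Remaining = 2220 × (1/2)^(21.7/10.195) = 2220 × (1/2)^2.1284 ≈ 507.74 dpm.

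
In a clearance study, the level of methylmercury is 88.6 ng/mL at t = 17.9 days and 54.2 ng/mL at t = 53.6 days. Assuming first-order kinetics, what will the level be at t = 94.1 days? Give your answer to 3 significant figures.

31.0 ng/mL

Over Δt = 53.6 − 17.9 = 35.7 days, the level fell by a factor of 88.6/54.2 ≈ 1.6347.
n = log₂(1.6347) ≈ 0.70901 half-lives, so t½ = 35.7/0.70901 ≈ 50.352 days.
From t = 53.6 to t = 94.1: 54.2 × (1/2)^((94.1−53.6)/50.352) ≈ 31.036 ng/mL.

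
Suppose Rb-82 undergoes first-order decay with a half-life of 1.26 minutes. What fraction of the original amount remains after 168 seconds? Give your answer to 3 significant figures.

168 seconds = 2.8 minutes.
n = 2.8/1.26 ≈ 2.2222 half-lives.
Fraction remaining = (1/2)^2.2222 ≈ 0.21431.

0.214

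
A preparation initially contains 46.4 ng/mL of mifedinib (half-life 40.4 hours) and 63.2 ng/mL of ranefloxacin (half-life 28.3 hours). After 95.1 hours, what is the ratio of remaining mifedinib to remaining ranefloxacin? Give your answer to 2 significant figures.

1.5

mifedinib: 46.4 × (1/2)^(95.1/40.4) = 46.4 × (1/2)^2.354 ≈ 9.0762 ng/mL.
ranefloxacin: 63.2 × (1/2)^(95.1/28.3) = 63.2 × (1/2)^3.3604 ≈ 6.1536 ng/mL.
Ratio ≈ 9.0762 / 6.1536 ≈ 1.4749.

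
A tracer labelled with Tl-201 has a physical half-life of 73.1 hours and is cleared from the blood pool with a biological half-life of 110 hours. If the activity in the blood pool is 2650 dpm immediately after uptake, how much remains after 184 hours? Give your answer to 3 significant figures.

145 dpm

1/t_eff = 1/t_phys + 1/t_biol = 1/73.1 + 1/110 = 0.022771 per hour.
t_eff = 73.1 × 110 / (73.1 + 110) ≈ 43.916 hours.
Remaining = 2650 × (1/2)^(184/43.916) = 2650 × (1/2)^4.1898 ≈ 145.21 dpm.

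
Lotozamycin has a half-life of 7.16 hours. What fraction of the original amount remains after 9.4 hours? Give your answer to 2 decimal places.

n = 9.4/7.16 ≈ 1.3128 half-lives.
Fraction remaining = (1/2)^1.3128 ≈ 0.40253.

0.40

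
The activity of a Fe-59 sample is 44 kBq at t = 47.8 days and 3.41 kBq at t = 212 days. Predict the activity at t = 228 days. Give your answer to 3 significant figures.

Over Δt = 212 − 47.8 = 164.2 days, the level fell by a factor of 44/3.41 ≈ 12.903.
n = log₂(12.903) ≈ 3.6897 half-lives, so t½ = 164.2/3.6897 ≈ 44.503 days.
From t = 212 to t = 228: 3.41 × (1/2)^((228−212)/44.503) ≈ 2.6578 kBq.

2.66 kBq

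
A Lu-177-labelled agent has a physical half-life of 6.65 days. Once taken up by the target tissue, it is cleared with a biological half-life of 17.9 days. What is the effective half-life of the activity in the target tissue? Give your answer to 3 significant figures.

4.85 days

1/t_eff = 1/t_phys + 1/t_biol = 1/6.65 + 1/17.9 = 0.20624 per day.
t_eff = 6.65 × 17.9 / (6.65 + 17.9) ≈ 4.8487 days.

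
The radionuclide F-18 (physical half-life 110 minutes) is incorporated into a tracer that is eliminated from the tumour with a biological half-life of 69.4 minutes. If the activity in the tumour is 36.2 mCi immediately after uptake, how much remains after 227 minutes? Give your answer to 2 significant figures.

0.90 mCi

1/t_eff = 1/t_phys + 1/t_biol = 1/110 + 1/69.4 = 0.0235 per minute.
t_eff = 110 × 69.4 / (110 + 69.4) ≈ 42.553 minutes.
Remaining = 36.2 × (1/2)^(227/42.553) = 36.2 × (1/2)^5.3345 ≈ 0.89713 mCi.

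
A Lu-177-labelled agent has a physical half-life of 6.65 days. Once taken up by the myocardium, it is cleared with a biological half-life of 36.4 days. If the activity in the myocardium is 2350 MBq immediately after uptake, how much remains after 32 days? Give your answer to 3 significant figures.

1/t_eff = 1/t_phys + 1/t_biol = 1/6.65 + 1/36.4 = 0.17785 per day.
t_eff = 6.65 × 36.4 / (6.65 + 36.4) ≈ 5.6228 days.
Remaining = 2350 × (1/2)^(32/5.6228) = 2350 × (1/2)^5.6912 ≈ 45.484 MBq.

45.5 MBq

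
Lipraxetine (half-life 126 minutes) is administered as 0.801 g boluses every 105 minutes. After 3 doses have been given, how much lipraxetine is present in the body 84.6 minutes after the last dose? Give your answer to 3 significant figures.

The 3 doses were given 294.6, 189.6, 84.6 minutes ago.
Total = 0.801·(1/2)^(294.6/126) + 0.801·(1/2)^(189.6/126) + 0.801·(1/2)^(84.6/126)
      = 0.15841 + 0.28226 + 0.50294 ≈ 0.94361 g.

0.944 g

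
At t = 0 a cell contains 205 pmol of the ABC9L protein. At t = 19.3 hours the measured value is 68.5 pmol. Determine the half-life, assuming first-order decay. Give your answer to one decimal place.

12.2 hours

A/A₀ = 68.5/205 ≈ 0.33415.
n = log₂(2.9927) ≈ 1.5814 half-lives elapsed in 19.3 hours.
t½ = 19.3/1.5814 ≈ 12.204 hours.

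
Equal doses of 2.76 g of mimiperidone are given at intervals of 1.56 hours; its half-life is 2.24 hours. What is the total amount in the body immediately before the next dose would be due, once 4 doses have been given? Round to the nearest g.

The 4 doses were given 6.24, 4.68, 3.12, 1.56 hours ago.
Total = 2.76·(1/2)^(6.24/2.24) + 2.76·(1/2)^(4.68/2.24) + 2.76·(1/2)^(3.12/2.24) + 2.76·(1/2)^(1.56/2.24)
      = 0.40024 + 0.64859 + 1.051 + 1.7032 ≈ 3.8031 g.

4 g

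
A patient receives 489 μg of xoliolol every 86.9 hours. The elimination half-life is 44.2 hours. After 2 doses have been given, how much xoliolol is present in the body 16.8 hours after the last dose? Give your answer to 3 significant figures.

472 μg

The 2 doses were given 103.7, 16.8 hours ago.
Total = 489·(1/2)^(103.7/44.2) + 489·(1/2)^(16.8/44.2)
      = 96.171 + 375.74 ≈ 471.91 μg.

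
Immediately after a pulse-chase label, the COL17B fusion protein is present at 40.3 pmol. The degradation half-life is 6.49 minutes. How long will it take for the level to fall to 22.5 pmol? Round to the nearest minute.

Fraction remaining = 22.5/40.3 ≈ 0.55831.
n = log₂(40.3/22.5) = ln(1.7911)/ln 2 ≈ 0.84085 half-lives.
t = n × t½ = 0.84085 × 6.49 ≈ 5.4571 minutes.

5 minutes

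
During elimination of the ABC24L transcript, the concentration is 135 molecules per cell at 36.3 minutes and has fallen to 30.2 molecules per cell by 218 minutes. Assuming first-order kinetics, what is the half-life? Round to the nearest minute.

Over Δt = 218 − 36.3 = 181.7 minutes, the level fell by a factor of 135/30.2 ≈ 4.4702.
n = log₂(4.4702) ≈ 2.1603 half-lives, so t½ = 181.7/2.1603 ≈ 84.107 minutes.

84 minutes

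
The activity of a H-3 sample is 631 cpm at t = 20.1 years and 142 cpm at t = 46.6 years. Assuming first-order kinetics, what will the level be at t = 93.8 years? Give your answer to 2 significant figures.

Over Δt = 46.6 − 20.1 = 26.5 years, the level fell by a factor of 631/142 ≈ 4.4437.
n = log₂(4.4437) ≈ 2.1517 half-lives, so t½ = 26.5/2.1517 ≈ 12.316 years.
From t = 46.6 to t = 93.8: 142 × (1/2)^((93.8−46.6)/12.316) ≈ 9.9673 cpm.

10 cpm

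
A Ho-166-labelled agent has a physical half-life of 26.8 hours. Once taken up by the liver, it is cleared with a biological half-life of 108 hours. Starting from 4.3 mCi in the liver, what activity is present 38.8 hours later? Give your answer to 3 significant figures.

1/t_eff = 1/t_phys + 1/t_biol = 1/26.8 + 1/108 = 0.046573 per hour.
t_eff = 26.8 × 108 / (26.8 + 108) ≈ 21.472 hours.
Remaining = 4.3 × (1/2)^(38.8/21.472) = 4.3 × (1/2)^1.807 ≈ 1.2289 mCi.

1.23 mCi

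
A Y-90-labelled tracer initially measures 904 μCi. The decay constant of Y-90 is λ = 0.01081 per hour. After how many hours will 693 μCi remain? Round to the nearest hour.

25 hours

t½ = ln 2 / λ = 0.69315 / 0.01081 ≈ 64.121 hours.
Fraction remaining = 693/904 ≈ 0.76659.
n = log₂(904/693) = ln(1.3045)/ln 2 ≈ 0.38347 half-lives.
t = n × t½ = 0.38347 × 64.121 ≈ 24.588 hours.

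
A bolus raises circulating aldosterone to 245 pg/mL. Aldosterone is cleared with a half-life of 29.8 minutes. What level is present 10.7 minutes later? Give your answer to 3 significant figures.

Number of half-lives: n = 10.7/29.8 ≈ 0.35906.
Remaining = 245 × (1/2)^0.35906 = 245 × 0.77967 ≈ 191.02 pg/mL.

191 pg/mL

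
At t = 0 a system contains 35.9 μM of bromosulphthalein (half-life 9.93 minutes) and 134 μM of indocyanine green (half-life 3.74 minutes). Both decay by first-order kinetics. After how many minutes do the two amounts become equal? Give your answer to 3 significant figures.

Set 35.9·(1/2)^(t/9.93) = 134·(1/2)^(t/3.74).
Taking log₂: log₂(35.9/134) = t·(1/9.93 − 1/3.74).
log₂(0.26791) = -1.9002; 1/9.93 − 1/3.74 = -0.16667.
t = -1.9002 / -0.16667 ≈ 11.401 minutes.

11.4 minutes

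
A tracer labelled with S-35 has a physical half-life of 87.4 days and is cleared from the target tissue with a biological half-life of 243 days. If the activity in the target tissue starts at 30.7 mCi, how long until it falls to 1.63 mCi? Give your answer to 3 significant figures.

1/t_eff = 1/t_phys + 1/t_biol = 1/87.4 + 1/243 = 0.015557 per day.
t_eff = 87.4 × 243 / (87.4 + 243) ≈ 64.28 days.
n = log₂(30.7/1.63) ≈ 4.2353; t = 4.2353 × 64.28 ≈ 272.25 days.

272 days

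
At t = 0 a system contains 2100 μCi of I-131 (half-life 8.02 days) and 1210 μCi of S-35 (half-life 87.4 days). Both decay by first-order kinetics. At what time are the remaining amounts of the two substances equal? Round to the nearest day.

Set 2100·(1/2)^(t/8.02) = 1210·(1/2)^(t/87.4).
Taking log₂: log₂(2100/1210) = t·(1/8.02 − 1/87.4).
log₂(1.7355) = 0.79538; 1/8.02 − 1/87.4 = 0.11325.
t = 0.79538 / 0.11325 ≈ 7.0235 days.

7 days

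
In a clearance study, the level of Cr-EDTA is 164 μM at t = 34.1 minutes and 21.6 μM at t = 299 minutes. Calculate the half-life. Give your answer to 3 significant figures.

90.6 minutes

Over Δt = 299 − 34.1 = 264.9 minutes, the level fell by a factor of 164/21.6 ≈ 7.5926.
n = log₂(7.5926) ≈ 2.9246 half-lives, so t½ = 264.9/2.9246 ≈ 90.577 minutes.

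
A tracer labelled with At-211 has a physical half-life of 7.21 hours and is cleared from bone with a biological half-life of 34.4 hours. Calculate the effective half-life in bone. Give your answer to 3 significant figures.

5.96 hours

1/t_eff = 1/t_phys + 1/t_biol = 1/7.21 + 1/34.4 = 0.16777 per hour.
t_eff = 7.21 × 34.4 / (7.21 + 34.4) ≈ 5.9607 hours.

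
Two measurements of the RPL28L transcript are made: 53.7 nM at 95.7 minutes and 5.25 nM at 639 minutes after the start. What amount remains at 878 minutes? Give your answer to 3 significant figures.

1.89 nM

Over Δt = 639 − 95.7 = 543.3 minutes, the level fell by a factor of 53.7/5.25 ≈ 10.229.
n = log₂(10.229) ≈ 3.3545 half-lives, so t½ = 543.3/3.3545 ≈ 161.96 minutes.
From t = 639 to t = 878: 5.25 × (1/2)^((878−639)/161.96) ≈ 1.8877 nM.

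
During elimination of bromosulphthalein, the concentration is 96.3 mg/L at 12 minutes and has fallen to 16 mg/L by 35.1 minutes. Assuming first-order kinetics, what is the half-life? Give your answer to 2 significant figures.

Over Δt = 35.1 − 12 = 23.1 minutes, the level fell by a factor of 96.3/16 ≈ 6.0187.
n = log₂(6.0187) ≈ 2.5895 half-lives, so t½ = 23.1/2.5895 ≈ 8.9208 minutes.

8.9 minutes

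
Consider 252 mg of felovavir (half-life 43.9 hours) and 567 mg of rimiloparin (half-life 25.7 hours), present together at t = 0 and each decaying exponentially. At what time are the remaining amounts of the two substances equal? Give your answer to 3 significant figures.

72.5 hours

Set 252·(1/2)^(t/43.9) = 567·(1/2)^(t/25.7).
Taking log₂: log₂(252/567) = t·(1/43.9 − 1/25.7).
log₂(0.44444) = -1.1699; 1/43.9 − 1/25.7 = -0.016131.
t = -1.1699 / -0.016131 ≈ 72.524 hours.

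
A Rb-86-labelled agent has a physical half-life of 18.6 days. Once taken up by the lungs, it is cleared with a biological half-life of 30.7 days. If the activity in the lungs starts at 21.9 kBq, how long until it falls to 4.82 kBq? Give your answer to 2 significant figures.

1/t_eff = 1/t_phys + 1/t_biol = 1/18.6 + 1/30.7 = 0.086337 per day.
t_eff = 18.6 × 30.7 / (18.6 + 30.7) ≈ 11.583 days.
n = log₂(21.9/4.82) ≈ 2.1838; t = 2.1838 × 11.583 ≈ 25.294 days.

25 days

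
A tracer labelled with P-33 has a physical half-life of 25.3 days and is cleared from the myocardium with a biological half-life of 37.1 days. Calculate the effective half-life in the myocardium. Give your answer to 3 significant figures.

1/t_eff = 1/t_phys + 1/t_biol = 1/25.3 + 1/37.1 = 0.06648 per day.
t_eff = 25.3 × 37.1 / (25.3 + 37.1) ≈ 15.042 days.

15.0 days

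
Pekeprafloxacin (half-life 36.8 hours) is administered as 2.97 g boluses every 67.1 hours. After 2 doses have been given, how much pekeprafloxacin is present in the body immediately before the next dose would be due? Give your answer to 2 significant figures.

1.1 g

The 2 doses were given 134.2, 67.1 hours ago.
Total = 2.97·(1/2)^(134.2/36.8) + 2.97·(1/2)^(67.1/36.8)
      = 0.23713 + 0.8392 ≈ 1.0763 g.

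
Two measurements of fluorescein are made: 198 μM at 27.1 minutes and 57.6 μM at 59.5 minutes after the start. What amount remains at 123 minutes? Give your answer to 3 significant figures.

5.12 μM

Over Δt = 59.5 − 27.1 = 32.4 minutes, the level fell by a factor of 198/57.6 ≈ 3.4375.
n = log₂(3.4375) ≈ 1.7814 half-lives, so t½ = 32.4/1.7814 ≈ 18.188 minutes.
From t = 59.5 to t = 123: 57.6 × (1/2)^((123−59.5)/18.188) ≈ 5.1222 μM.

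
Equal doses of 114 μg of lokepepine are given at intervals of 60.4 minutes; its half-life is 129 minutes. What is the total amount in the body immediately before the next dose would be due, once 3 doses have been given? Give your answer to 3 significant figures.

185 μg

The 3 doses were given 181.2, 120.8, 60.4 minutes ago.
Total = 114·(1/2)^(181.2/129) + 114·(1/2)^(120.8/129) + 114·(1/2)^(60.4/129)
      = 43.059 + 59.568 + 82.406 ≈ 185.03 μg.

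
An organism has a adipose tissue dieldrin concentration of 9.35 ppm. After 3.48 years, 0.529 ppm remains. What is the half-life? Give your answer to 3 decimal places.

A/A₀ = 0.529/9.35 ≈ 0.056578.
n = log₂(17.675) ≈ 4.1436 half-lives elapsed in 3.48 years.
t½ = 3.48/4.1436 ≈ 0.83984 years.

0.840 years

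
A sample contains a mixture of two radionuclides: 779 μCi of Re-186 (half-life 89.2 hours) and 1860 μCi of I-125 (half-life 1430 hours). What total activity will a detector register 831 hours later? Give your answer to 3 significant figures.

1240 μCi

Re-186: 779 × (1/2)^(831/89.2) = 779 × (1/2)^9.3161 ≈ 1.2221 μCi.
I-125: 1860 × (1/2)^(831/1430) = 1860 × (1/2)^0.58112 ≈ 1243.3 μCi.
Total = 1.2221 + 1243.3 ≈ 1244.5 μCi.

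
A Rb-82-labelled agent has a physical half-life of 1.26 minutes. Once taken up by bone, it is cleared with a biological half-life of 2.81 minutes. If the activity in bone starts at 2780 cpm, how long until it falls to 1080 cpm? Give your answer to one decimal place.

1/t_eff = 1/t_phys + 1/t_biol = 1/1.26 + 1/2.81 = 1.1495 per minute.
t_eff = 1.26 × 2.81 / (1.26 + 2.81) ≈ 0.86993 minutes.
n = log₂(2780/1080) ≈ 1.3641; t = 1.3641 × 0.86993 ≈ 1.1866 minutes.

1.2 minutes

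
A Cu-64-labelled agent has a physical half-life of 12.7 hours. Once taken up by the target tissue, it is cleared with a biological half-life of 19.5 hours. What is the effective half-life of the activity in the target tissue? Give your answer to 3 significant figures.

7.69 hours

1/t_eff = 1/t_phys + 1/t_biol = 1/12.7 + 1/19.5 = 0.13002 per hour.
t_eff = 12.7 × 19.5 / (12.7 + 19.5) ≈ 7.691 hours.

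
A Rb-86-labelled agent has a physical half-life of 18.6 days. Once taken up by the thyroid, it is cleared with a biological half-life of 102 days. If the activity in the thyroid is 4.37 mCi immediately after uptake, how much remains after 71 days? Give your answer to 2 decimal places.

0.19 mCi

1/t_eff = 1/t_phys + 1/t_biol = 1/18.6 + 1/102 = 0.063567 per day.
t_eff = 18.6 × 102 / (18.6 + 102) ≈ 15.731 days.
Remaining = 4.37 × (1/2)^(71/15.731) = 4.37 × (1/2)^4.5133 ≈ 0.19136 mCi.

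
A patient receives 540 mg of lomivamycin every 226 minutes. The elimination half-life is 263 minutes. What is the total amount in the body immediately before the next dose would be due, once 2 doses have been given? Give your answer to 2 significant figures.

The 2 doses were given 452, 226 minutes ago.
Total = 540·(1/2)^(452/263) + 540·(1/2)^(226/263)
      = 164.07 + 297.66 ≈ 461.73 mg.

460 mg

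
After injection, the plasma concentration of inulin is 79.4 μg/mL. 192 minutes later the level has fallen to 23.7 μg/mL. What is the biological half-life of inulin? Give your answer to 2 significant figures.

110 minutes

A/A₀ = 23.7/79.4 ≈ 0.29849.
n = log₂(3.3502) ≈ 1.7443 half-lives elapsed in 192 minutes.
t½ = 192/1.7443 ≈ 110.08 minutes.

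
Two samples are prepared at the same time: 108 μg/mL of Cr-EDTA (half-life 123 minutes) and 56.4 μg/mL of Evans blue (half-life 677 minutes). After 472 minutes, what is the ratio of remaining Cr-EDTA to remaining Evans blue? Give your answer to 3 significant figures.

0.217

Cr-EDTA: 108 × (1/2)^(472/123) = 108 × (1/2)^3.8374 ≈ 7.5553 μg/mL.
Evans blue: 56.4 × (1/2)^(472/677) = 56.4 × (1/2)^0.69719 ≈ 34.786 μg/mL.
Ratio ≈ 7.5553 / 34.786 ≈ 0.21719.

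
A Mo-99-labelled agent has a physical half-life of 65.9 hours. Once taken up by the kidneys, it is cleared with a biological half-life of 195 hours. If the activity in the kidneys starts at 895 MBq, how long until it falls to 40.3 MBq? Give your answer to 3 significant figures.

1/t_eff = 1/t_phys + 1/t_biol = 1/65.9 + 1/195 = 0.020303 per hour.
t_eff = 65.9 × 195 / (65.9 + 195) ≈ 49.255 hours.
n = log₂(895/40.3) ≈ 4.473; t = 4.473 × 49.255 ≈ 220.32 hours.

220 hours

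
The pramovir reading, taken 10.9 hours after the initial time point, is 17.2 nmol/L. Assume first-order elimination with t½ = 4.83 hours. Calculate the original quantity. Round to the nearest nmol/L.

82 nmol/L

Number of half-lives elapsed: n = 10.9/4.83 ≈ 2.2567.
A₀ = A × 2^n = 17.2 × 2^2.2567 = 17.2 × 4.7791 ≈ 82.2 nmol/L.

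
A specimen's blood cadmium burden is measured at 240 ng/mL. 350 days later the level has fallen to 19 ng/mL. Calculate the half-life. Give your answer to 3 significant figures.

95.7 days

A/A₀ = 19/240 ≈ 0.079167.
n = log₂(12.632) ≈ 3.659 half-lives elapsed in 350 days.
t½ = 350/3.659 ≈ 95.656 days.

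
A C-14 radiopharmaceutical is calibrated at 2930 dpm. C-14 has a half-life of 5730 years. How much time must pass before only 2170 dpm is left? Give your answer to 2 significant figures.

Fraction remaining = 2170/2930 ≈ 0.74061.
n = log₂(2930/2170) = ln(1.3502)/ln 2 ≈ 0.43321 half-lives.
t = n × t½ = 0.43321 × 5730 ≈ 2482.3 years.

2500 years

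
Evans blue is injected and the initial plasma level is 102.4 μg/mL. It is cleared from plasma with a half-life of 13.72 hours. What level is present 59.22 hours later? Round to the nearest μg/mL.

Number of half-lives: n = 59.22/13.72 ≈ 4.3163.
Remaining = 102.4 × (1/2)^4.3163 = 102.4 × 0.050195 ≈ 5.1399 μg/mL.

5 μg/mL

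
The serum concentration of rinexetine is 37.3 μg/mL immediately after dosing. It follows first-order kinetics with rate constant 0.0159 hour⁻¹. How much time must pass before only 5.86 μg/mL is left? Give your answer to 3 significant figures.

t½ = ln 2 / λ = 0.69315 / 0.0159 ≈ 43.594 hours.
Fraction remaining = 5.86/37.3 ≈ 0.1571.
n = log₂(37.3/5.86) = ln(6.3652)/ln 2 ≈ 2.6702 half-lives.
t = n × t½ = 2.6702 × 43.594 ≈ 116.41 hours.

116 hours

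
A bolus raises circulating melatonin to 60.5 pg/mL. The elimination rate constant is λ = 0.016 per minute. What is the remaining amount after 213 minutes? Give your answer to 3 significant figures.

t½ = ln 2 / λ = 0.69315 / 0.016 ≈ 43.322 minutes.
Number of half-lives: n = 213/43.322 ≈ 4.9167.
Remaining = 60.5 × (1/2)^4.9167 = 60.5 × 0.033107 ≈ 2.003 pg/mL.

2.00 pg/mL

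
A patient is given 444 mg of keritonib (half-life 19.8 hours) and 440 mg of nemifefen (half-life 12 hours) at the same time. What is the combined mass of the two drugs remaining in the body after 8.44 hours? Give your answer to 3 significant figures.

keritonib: 444 × (1/2)^(8.44/19.8) = 444 × (1/2)^0.42626 ≈ 330.42 mg.
nemifefen: 440 × (1/2)^(8.44/12) = 440 × (1/2)^0.70333 ≈ 270.23 mg.
Total = 330.42 + 270.23 ≈ 600.65 mg.

601 mg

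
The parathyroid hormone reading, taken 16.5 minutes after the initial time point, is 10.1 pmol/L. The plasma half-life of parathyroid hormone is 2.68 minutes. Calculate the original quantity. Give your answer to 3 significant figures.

721 pmol/L

Number of half-lives elapsed: n = 16.5/2.68 ≈ 6.1567.
A₀ = A × 2^n = 10.1 × 2^6.1567 = 10.1 × 71.344 ≈ 720.57 pmol/L.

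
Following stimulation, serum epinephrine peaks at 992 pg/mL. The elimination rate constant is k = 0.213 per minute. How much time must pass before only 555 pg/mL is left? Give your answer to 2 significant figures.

2.7 minutes

t½ = ln 2 / k = 0.69315 / 0.213 ≈ 3.2542 minutes.
Fraction remaining = 555/992 ≈ 0.55948.
n = log₂(992/555) = ln(1.7874)/ln 2 ≈ 0.83785 half-lives.
t = n × t½ = 0.83785 × 3.2542 ≈ 2.7265 minutes.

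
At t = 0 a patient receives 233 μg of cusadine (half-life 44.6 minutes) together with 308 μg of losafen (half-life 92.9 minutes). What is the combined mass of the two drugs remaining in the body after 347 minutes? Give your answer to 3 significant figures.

cusadine: 233 × (1/2)^(347/44.6) = 233 × (1/2)^7.7803 ≈ 1.0599 μg.
losafen: 308 × (1/2)^(347/92.9) = 308 × (1/2)^3.7352 ≈ 23.128 μg.
Total = 1.0599 + 23.128 ≈ 24.188 μg.

24.2 μg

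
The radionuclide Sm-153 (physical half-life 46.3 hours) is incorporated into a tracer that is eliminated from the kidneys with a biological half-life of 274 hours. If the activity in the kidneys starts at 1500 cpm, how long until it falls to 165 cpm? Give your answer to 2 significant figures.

1/t_eff = 1/t_phys + 1/t_biol = 1/46.3 + 1/274 = 0.025248 per hour.
t_eff = 46.3 × 274 / (46.3 + 274) ≈ 39.607 hours.
n = log₂(1500/165) ≈ 3.1844; t = 3.1844 × 39.607 ≈ 126.13 hours.

130 hours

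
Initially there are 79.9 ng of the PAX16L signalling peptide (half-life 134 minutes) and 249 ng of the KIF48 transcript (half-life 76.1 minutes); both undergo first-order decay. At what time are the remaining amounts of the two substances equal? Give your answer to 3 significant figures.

289 minutes

Set 79.9·(1/2)^(t/134) = 249·(1/2)^(t/76.1).
Taking log₂: log₂(79.9/249) = t·(1/134 − 1/76.1).
log₂(0.32088) = -1.6399; 1/134 − 1/76.1 = -0.0056779.
t = -1.6399 / -0.0056779 ≈ 288.82 minutes.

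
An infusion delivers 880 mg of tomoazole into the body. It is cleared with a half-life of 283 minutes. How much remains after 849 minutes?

Elapsed time is 3 half-lives (849/283).
Each half-life halves the amount: 880 × (1/2)^3 = 880/8 = 110 mg.

110 mg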